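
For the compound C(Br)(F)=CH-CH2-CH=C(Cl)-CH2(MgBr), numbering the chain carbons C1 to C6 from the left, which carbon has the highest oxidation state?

C1

Each bond to a more electronegative atom (O, N, halogen) counts +1, each bond to a less electronegative atom (H, metal, B, Si) counts −1, and each C–C bond counts 0. Tallying each carbon:
C1: 2C, 1F, 1Br → 0 + 1 + 1 = +2
C2: 3C, 1H → 0 − 1 = -1
C3: 2C, 2H → 0 − 2 = -2
C4: 3C, 1H → 0 − 1 = -1
C5: 3C, 1Cl → 0 + 1 = +1
C6: 1C, 2H, 1Mg → 0 − 2 − 1 = -3
The most oxidised carbon is C1 at +2.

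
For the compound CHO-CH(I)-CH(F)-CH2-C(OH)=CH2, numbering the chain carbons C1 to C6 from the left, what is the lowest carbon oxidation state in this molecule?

-2

Tallying each carbon's bonds:
C1: 1C, 1H, 2O → 0 − 1 + 2 = +1
C2: 2C, 1H, 1I → 0 − 1 + 1 = 0
C3: 2C, 1H, 1F → 0 − 1 + 1 = 0
C4: 2C, 2H → 0 − 2 = -2
C5: 3C, 1O → 0 + 1 = +1
C6: 2C, 2H → 0 − 2 = -2
The lowest value is -2.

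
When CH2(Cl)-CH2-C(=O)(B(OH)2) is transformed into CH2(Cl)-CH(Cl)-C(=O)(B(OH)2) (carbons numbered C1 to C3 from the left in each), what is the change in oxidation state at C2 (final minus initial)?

Before: C2 has 2 bonds to C, 2 bonds to H → oxidation state -2.
After: C2 has 2 bonds to C, 1 bond to H, 1 bond to Cl → oxidation state 0.
Δ = 0 − (-2) = +2, so this is an oxidation at C2.

+2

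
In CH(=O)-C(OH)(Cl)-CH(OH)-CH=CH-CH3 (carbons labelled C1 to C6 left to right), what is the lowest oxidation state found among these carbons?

Tallying each carbon's bonds:
C1: 1C, 1H, 2O → 0 − 1 + 2 = +1
C2: 2C, 1O, 1Cl → 0 + 1 + 1 = +2
C3: 2C, 1H, 1O → 0 − 1 + 1 = 0
C4: 3C, 1H → 0 − 1 = -1
C5: 3C, 1H → 0 − 1 = -1
C6: 1C, 3H → 0 − 3 = -3
The lowest value is -3.

-3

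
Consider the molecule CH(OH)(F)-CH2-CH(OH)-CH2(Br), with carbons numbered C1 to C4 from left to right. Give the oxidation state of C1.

C1 has one bond to C (0), one bond to H (-1), one bond to O (+1), one bond to F (+1).
Oxidation state = 0 − 1 + 1 + 1 = +1.

+1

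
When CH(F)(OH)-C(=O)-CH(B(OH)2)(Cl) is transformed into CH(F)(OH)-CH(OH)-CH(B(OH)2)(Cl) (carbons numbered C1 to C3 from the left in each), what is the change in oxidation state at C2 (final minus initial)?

-2

Before: C2 has 2 bonds to C, 2 bonds to O → oxidation state +2.
After: C2 has 2 bonds to C, 1 bond to H, 1 bond to O → oxidation state 0.
Δ = 0 − (+2) = -2, so this is a reduction at C2.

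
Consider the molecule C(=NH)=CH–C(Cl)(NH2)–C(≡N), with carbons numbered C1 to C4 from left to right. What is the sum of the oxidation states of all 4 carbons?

+6

Tallying each carbon's bonds:
C1: 2C, 2N → 0 + 2 = +2
C2: 3C, 1H → 0 − 1 = -1
C3: 2C, 1N, 1Cl → 0 + 1 + 1 = +2
C4: 1C, 3N → 0 + 3 = +3
Sum = +2 − 1 + 2 + 3 = +6.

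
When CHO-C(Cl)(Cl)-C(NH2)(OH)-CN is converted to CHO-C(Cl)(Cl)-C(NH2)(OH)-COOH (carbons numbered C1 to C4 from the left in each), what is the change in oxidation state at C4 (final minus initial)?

0

Before: C4 has 1 bond to C, 3 bonds to N → oxidation state +3.
After: C4 has 1 bond to C, 3 bonds to O → oxidation state +3.
Δ = +3 − (+3) = 0, so no net redox change at C4.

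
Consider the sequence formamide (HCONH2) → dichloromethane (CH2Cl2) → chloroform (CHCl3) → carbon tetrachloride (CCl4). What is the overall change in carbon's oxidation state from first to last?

+2

Carbon oxidation states along the series — formamide: +2, dichloromethane: 0, chloroform: +2, carbon tetrachloride: +4.
Net change = +4 − (+2) = +2.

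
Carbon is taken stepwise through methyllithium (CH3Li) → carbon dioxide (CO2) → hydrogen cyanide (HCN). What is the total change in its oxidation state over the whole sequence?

Carbon oxidation states along the series — methyllithium: -4, carbon dioxide: +4, hydrogen cyanide: +2.
Net change = +2 − (-4) = +6.

+6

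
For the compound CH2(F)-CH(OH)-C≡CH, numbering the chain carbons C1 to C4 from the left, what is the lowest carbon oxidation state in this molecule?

Assign +1 per bond to O/N/halogen, −1 per bond to H or an electropositive element, and 0 per bond to carbon. Tallying each carbon:
C1: 1C, 2H, 1F → 0 − 2 + 1 = -1
C2: 2C, 1H, 1O → 0 − 1 + 1 = 0
C3: 4C → 0 = 0
C4: 3C, 1H → 0 − 1 = -1
The lowest value is -1.

-1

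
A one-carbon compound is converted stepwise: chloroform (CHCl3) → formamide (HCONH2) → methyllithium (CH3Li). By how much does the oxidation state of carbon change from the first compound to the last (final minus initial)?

-6

Carbon oxidation states along the series — chloroform: +2, formamide: +2, methyllithium: -4.
Net change = -4 − (+2) = -6.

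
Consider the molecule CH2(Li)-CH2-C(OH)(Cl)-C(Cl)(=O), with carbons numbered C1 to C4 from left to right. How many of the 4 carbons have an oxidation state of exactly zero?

0

Tallying each carbon's bonds:
C1: 1C, 2H, 1Li → 0 − 2 − 1 = -3
C2: 2C, 2H → 0 − 2 = -2
C3: 2C, 1O, 1Cl → 0 + 1 + 1 = +2
C4: 1C, 2O, 1Cl → 0 + 2 + 1 = +3
0 carbons meet the condition.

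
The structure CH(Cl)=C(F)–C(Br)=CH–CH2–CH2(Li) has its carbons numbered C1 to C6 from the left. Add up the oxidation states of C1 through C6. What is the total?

-4

Tallying each carbon's bonds:
C1: 2C, 1H, 1Cl → 0 − 1 + 1 = 0
C2: 3C, 1F → 0 + 1 = +1
C3: 3C, 1Br → 0 + 1 = +1
C4: 3C, 1H → 0 − 1 = -1
C5: 2C, 2H → 0 − 2 = -2
C6: 1C, 2H, 1Li → 0 − 2 − 1 = -3
Sum = 0 + 1 + 1 − 1 − 2 − 3 = -4.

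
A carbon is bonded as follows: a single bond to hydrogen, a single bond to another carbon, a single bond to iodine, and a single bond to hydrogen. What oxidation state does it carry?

-1

Count +1 for every bond to an atom more electronegative than carbon and −1 for every bond to one less electronegative; C–C bonds are 0.
The carbon has one bond to C (0), one bond to I (+1), one bond to H (-1), one bond to H (-1).
Oxidation state = 0 + 1 − 1 − 1 = -1.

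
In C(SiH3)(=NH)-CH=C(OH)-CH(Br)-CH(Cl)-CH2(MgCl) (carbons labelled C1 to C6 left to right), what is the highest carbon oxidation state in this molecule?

+1

Count +1 for every bond to an atom more electronegative than carbon and −1 for every bond to one less electronegative; C–C bonds are 0. Tallying each carbon:
C1: 1C, 2N, 1Si → 0 + 2 − 1 = +1
C2: 3C, 1H → 0 − 1 = -1
C3: 3C, 1O → 0 + 1 = +1
C4: 2C, 1H, 1Br → 0 − 1 + 1 = 0
C5: 2C, 1H, 1Cl → 0 − 1 + 1 = 0
C6: 1C, 2H, 1Mg → 0 − 2 − 1 = -3
The highest value is +1.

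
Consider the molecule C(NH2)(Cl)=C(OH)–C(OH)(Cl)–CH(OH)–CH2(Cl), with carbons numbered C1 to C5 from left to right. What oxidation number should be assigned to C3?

+2

C3 has one bond to C (0), one bond to C (0), one bond to O (+1), one bond to Cl (+1).
Oxidation state = 0 + 0 + 1 + 1 = +2.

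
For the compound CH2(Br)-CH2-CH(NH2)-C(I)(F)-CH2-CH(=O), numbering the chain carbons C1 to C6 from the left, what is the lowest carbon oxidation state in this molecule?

-2

Tallying each carbon's bonds:
C1: 1C, 2H, 1Br → 0 − 2 + 1 = -1
C2: 2C, 2H → 0 − 2 = -2
C3: 2C, 1H, 1N → 0 − 1 + 1 = 0
C4: 2C, 1F, 1I → 0 + 1 + 1 = +2
C5: 2C, 2H → 0 − 2 = -2
C6: 1C, 1H, 2O → 0 − 1 + 2 = +1
The lowest value is -2.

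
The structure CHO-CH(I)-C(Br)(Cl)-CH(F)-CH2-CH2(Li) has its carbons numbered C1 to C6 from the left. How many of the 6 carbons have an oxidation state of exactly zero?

Each bond to a more electronegative atom (O, N, halogen) counts +1, each bond to a less electronegative atom (H, metal, B, Si) counts −1, and each C–C bond counts 0. Tallying each carbon:
C1: 1C, 1H, 2O → 0 − 1 + 2 = +1
C2: 2C, 1H, 1I → 0 − 1 + 1 = 0
C3: 2C, 1Cl, 1Br → 0 + 1 + 1 = +2
C4: 2C, 1H, 1F → 0 − 1 + 1 = 0
C5: 2C, 2H → 0 − 2 = -2
C6: 1C, 2H, 1Li → 0 − 2 − 1 = -3
2 carbons (C2, C4) meet the condition.

2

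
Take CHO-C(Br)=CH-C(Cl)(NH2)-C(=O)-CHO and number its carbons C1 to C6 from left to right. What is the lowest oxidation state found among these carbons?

Assign +1 per bond to O/N/halogen, −1 per bond to H or an electropositive element, and 0 per bond to carbon. Tallying each carbon:
C1: 1C, 1H, 2O → 0 − 1 + 2 = +1
C2: 3C, 1Br → 0 + 1 = +1
C3: 3C, 1H → 0 − 1 = -1
C4: 2C, 1N, 1Cl → 0 + 1 + 1 = +2
C5: 2C, 2O → 0 + 2 = +2
C6: 1C, 1H, 2O → 0 − 1 + 2 = +1
The lowest value is -1.

-1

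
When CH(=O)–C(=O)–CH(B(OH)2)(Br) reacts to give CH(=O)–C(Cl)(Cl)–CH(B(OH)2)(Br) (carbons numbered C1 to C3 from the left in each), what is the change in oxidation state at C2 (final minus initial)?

Before: C2 has 2 bonds to C, 2 bonds to O → oxidation state +2.
After: C2 has 2 bonds to C, 2 bonds to Cl → oxidation state +2.
Δ = +2 − (+2) = 0, so no net redox change at C2.

0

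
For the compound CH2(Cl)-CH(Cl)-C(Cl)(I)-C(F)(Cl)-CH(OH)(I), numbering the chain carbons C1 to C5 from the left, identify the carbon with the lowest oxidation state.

Tallying each carbon's bonds:
C1: 1C, 2H, 1Cl → 0 − 2 + 1 = -1
C2: 2C, 1H, 1Cl → 0 − 1 + 1 = 0
C3: 2C, 1Cl, 1I → 0 + 1 + 1 = +2
C4: 2C, 1F, 1Cl → 0 + 1 + 1 = +2
C5: 1C, 1H, 1O, 1I → 0 − 1 + 1 + 1 = +1
The most reduced carbon is C1 at -1.

C1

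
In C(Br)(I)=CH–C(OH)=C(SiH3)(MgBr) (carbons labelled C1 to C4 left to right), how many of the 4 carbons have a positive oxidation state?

Bonds to more-electronegative neighbours contribute +1 each, bonds to H or metals contribute −1 each, and C–C bonds contribute 0. Tallying each carbon:
C1: 2C, 1Br, 1I → 0 + 1 + 1 = +2
C2: 3C, 1H → 0 − 1 = -1
C3: 3C, 1O → 0 + 1 = +1
C4: 2C, 1Mg, 1Si → 0 − 1 − 1 = -2
2 carbons (C1, C3) meet the condition.

2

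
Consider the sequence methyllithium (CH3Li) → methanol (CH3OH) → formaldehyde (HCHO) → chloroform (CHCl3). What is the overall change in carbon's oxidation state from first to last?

+6

Carbon oxidation states along the series — methyllithium: -4, methanol: -2, formaldehyde: 0, chloroform: +2.
Net change = +2 − (-4) = +6.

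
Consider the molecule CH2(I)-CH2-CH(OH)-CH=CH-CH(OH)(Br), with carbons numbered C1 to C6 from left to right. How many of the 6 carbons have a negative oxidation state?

4

Bonds to more-electronegative neighbours contribute +1 each, bonds to H or metals contribute −1 each, and C–C bonds contribute 0. Tallying each carbon:
C1: 1C, 2H, 1I → 0 − 2 + 1 = -1
C2: 2C, 2H → 0 − 2 = -2
C3: 2C, 1H, 1O → 0 − 1 + 1 = 0
C4: 3C, 1H → 0 − 1 = -1
C5: 3C, 1H → 0 − 1 = -1
C6: 1C, 1H, 1O, 1Br → 0 − 1 + 1 + 1 = +1
4 carbons (C1, C2, C4, C5) meet the condition.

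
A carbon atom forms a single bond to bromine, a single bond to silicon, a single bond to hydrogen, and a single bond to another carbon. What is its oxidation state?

-1

The carbon has one bond to C (0), one bond to H (-1), one bond to Br (+1), one bond to Si (-1).
Oxidation state = 0 − 1 + 1 − 1 = -1.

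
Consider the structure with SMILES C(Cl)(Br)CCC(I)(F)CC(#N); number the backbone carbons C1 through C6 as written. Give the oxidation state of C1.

C1 has one bond to C (0), one bond to Cl (+1), one bond to Br (+1), one bond to H (-1).
Oxidation state = 0 + 1 + 1 − 1 = +1.

+1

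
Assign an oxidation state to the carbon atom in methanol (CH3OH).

Assign +1 per bond to O/N/halogen, −1 per bond to H or an electropositive element, and 0 per bond to carbon.
The carbon has one bond to H (-1), one bond to H (-1), one bond to H (-1), one bond to O (+1).
Oxidation state = -1 − 1 − 1 + 1 = -2.

-2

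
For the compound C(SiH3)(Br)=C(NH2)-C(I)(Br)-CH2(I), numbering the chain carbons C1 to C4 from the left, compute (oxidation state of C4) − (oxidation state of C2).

C4: 1C, 2H, 1I → 0 − 2 + 1 = -1
C2: 3C, 1N → 0 + 1 = +1
Difference: -1 − (+1) = -2.

-2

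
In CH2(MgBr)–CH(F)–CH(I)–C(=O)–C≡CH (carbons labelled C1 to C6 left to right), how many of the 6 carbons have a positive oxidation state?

Tallying each carbon's bonds:
C1: 1C, 2H, 1Mg → 0 − 2 − 1 = -3
C2: 2C, 1H, 1F → 0 − 1 + 1 = 0
C3: 2C, 1H, 1I → 0 − 1 + 1 = 0
C4: 2C, 2O → 0 + 2 = +2
C5: 4C → 0 = 0
C6: 3C, 1H → 0 − 1 = -1
1 carbon (C4) meets the condition.

1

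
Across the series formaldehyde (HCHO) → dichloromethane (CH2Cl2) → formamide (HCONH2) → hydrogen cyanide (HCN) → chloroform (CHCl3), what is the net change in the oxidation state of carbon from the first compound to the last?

+2

Carbon oxidation states along the series — formaldehyde: 0, dichloromethane: 0, formamide: +2, hydrogen cyanide: +2, chloroform: +2.
Net change = +2 − (0) = +2.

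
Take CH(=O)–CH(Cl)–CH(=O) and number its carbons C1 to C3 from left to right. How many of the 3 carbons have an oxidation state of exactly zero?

Tallying each carbon's bonds:
C1: 1C, 1H, 2O → 0 − 1 + 2 = +1
C2: 2C, 1H, 1Cl → 0 − 1 + 1 = 0
C3: 1C, 1H, 2O → 0 − 1 + 2 = +1
1 carbon (C2) meets the condition.

1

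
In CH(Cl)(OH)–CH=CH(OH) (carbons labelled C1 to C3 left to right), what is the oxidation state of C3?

C3 has a double bond to C (2×0 = 0), one bond to H (-1), one bond to O (+1).
Oxidation state = 0 − 1 + 1 = 0.

0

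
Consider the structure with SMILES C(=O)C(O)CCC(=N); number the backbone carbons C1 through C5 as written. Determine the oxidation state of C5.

C5 has one bond to C (0), a double bond to N (2×+1 = +2), one bond to H (-1).
Oxidation state = 0 + 2 − 1 = +1.

+1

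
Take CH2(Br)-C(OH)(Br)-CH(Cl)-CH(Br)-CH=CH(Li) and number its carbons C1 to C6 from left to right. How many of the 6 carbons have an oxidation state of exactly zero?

2

Tallying each carbon's bonds:
C1: 1C, 2H, 1Br → 0 − 2 + 1 = -1
C2: 2C, 1O, 1Br → 0 + 1 + 1 = +2
C3: 2C, 1H, 1Cl → 0 − 1 + 1 = 0
C4: 2C, 1H, 1Br → 0 − 1 + 1 = 0
C5: 3C, 1H → 0 − 1 = -1
C6: 2C, 1H, 1Li → 0 − 1 − 1 = -2
2 carbons (C3, C4) meet the condition.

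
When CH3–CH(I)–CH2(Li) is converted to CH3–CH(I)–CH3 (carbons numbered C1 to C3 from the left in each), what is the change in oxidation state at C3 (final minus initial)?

Before: C3 has 1 bond to C, 2 bonds to H, 1 bond to Li → oxidation state -3.
After: C3 has 1 bond to C, 3 bonds to H → oxidation state -3.
Δ = -3 − (-3) = 0, so no net redox change at C3.

0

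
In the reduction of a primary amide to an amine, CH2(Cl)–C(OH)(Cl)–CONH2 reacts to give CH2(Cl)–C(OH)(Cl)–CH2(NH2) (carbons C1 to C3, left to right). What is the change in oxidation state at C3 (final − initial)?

-4

Before: C3 has 1 bond to C, 2 bonds to O, 1 bond to N → oxidation state +3.
After: C3 has 1 bond to C, 2 bonds to H, 1 bond to N → oxidation state -1.
Δ = -1 − (+3) = -4, so this is a reduction at C3.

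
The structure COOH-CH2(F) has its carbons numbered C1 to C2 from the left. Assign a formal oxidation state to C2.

Bonds to more-electronegative neighbours contribute +1 each, bonds to H or metals contribute −1 each, and C–C bonds contribute 0.
C2 has one bond to C (0), one bond to H (-1), one bond to F (+1), one bond to H (-1).
Oxidation state = 0 − 1 + 1 − 1 = -1.

-1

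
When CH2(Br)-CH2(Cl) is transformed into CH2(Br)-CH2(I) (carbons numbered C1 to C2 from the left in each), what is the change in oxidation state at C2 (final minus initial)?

Before: C2 has 1 bond to C, 2 bonds to H, 1 bond to Cl → oxidation state -1.
After: C2 has 1 bond to C, 2 bonds to H, 1 bond to I → oxidation state -1.
Δ = -1 − (-1) = 0, so no net redox change at C2.

0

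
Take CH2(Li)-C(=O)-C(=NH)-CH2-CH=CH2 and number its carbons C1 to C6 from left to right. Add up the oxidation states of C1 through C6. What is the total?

Tallying each carbon's bonds:
C1: 1C, 2H, 1Li → 0 − 2 − 1 = -3
C2: 2C, 2O → 0 + 2 = +2
C3: 2C, 2N → 0 + 2 = +2
C4: 2C, 2H → 0 − 2 = -2
C5: 3C, 1H → 0 − 1 = -1
C6: 2C, 2H → 0 − 2 = -2
Sum = -3 + 2 + 2 − 2 − 1 − 2 = -4.

-4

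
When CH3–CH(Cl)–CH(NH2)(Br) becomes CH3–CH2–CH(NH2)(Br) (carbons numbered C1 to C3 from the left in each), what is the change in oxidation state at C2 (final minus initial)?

-2

Before: C2 has 2 bonds to C, 1 bond to H, 1 bond to Cl → oxidation state 0.
After: C2 has 2 bonds to C, 2 bonds to H → oxidation state -2.
Δ = -2 − (0) = -2, so this is a reduction at C2.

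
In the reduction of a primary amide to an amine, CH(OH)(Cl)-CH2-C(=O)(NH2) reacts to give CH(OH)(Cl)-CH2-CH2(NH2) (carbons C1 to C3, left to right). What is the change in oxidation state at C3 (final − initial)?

Before: C3 has 1 bond to C, 2 bonds to O, 1 bond to N → oxidation state +3.
After: C3 has 1 bond to C, 2 bonds to H, 1 bond to N → oxidation state -1.
Δ = -1 − (+3) = -4, so this is a reduction at C3.

-4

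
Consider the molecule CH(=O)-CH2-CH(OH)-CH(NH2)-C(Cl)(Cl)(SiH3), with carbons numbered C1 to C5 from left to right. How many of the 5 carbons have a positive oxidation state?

2

Bonds to more-electronegative neighbours contribute +1 each, bonds to H or metals contribute −1 each, and C–C bonds contribute 0. Tallying each carbon:
C1: 1C, 1H, 2O → 0 − 1 + 2 = +1
C2: 2C, 2H → 0 − 2 = -2
C3: 2C, 1H, 1O → 0 − 1 + 1 = 0
C4: 2C, 1H, 1N → 0 − 1 + 1 = 0
C5: 1C, 2Cl, 1Si → 0 + 2 − 1 = +1
2 carbons (C1, C5) meet the condition.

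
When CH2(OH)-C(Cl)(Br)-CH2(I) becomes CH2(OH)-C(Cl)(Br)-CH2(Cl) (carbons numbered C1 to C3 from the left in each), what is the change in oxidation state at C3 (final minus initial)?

0

Before: C3 has 1 bond to C, 2 bonds to H, 1 bond to I → oxidation state -1.
After: C3 has 1 bond to C, 2 bonds to H, 1 bond to Cl → oxidation state -1.
Δ = -1 − (-1) = 0, so no net redox change at C3.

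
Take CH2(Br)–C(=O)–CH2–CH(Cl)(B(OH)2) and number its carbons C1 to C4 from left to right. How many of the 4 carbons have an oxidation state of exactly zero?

Tallying each carbon's bonds:
C1: 1C, 2H, 1Br → 0 − 2 + 1 = -1
C2: 2C, 2O → 0 + 2 = +2
C3: 2C, 2H → 0 − 2 = -2
C4: 1C, 1H, 1Cl, 1B → 0 − 1 + 1 − 1 = -1
0 carbons meet the condition.

0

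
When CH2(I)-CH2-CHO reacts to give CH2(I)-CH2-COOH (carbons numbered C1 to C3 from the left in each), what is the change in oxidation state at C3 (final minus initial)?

+2

Before: C3 has 1 bond to C, 1 bond to H, 2 bonds to O → oxidation state +1.
After: C3 has 1 bond to C, 3 bonds to O → oxidation state +3.
Δ = +3 − (+1) = +2, so this is an oxidation at C3.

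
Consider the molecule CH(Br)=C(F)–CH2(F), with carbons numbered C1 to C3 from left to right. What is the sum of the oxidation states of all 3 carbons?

0

Count +1 for every bond to an atom more electronegative than carbon and −1 for every bond to one less electronegative; C–C bonds are 0. Tallying each carbon:
C1: 2C, 1H, 1Br → 0 − 1 + 1 = 0
C2: 3C, 1F → 0 + 1 = +1
C3: 1C, 2H, 1F → 0 − 2 + 1 = -1
Sum = 0 + 1 − 1 = 0.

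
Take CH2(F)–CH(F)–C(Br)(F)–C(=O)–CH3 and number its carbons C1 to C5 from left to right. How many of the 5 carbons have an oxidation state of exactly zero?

Count +1 for every bond to an atom more electronegative than carbon and −1 for every bond to one less electronegative; C–C bonds are 0. Tallying each carbon:
C1: 1C, 2H, 1F → 0 − 2 + 1 = -1
C2: 2C, 1H, 1F → 0 − 1 + 1 = 0
C3: 2C, 1F, 1Br → 0 + 1 + 1 = +2
C4: 2C, 2O → 0 + 2 = +2
C5: 1C, 3H → 0 − 3 = -3
1 carbon (C2) meets the condition.

1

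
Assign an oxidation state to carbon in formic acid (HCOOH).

+2

The carbon has one bond to H (-1), a double bond to O (2×+1 = +2), one bond to O (+1).
Oxidation state = -1 + 2 + 1 = +2.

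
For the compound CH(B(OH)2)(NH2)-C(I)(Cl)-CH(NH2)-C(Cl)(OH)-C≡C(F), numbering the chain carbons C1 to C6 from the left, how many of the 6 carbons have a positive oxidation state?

3

Count +1 for every bond to an atom more electronegative than carbon and −1 for every bond to one less electronegative; C–C bonds are 0. Tallying each carbon:
C1: 1C, 1H, 1N, 1B → 0 − 1 + 1 − 1 = -1
C2: 2C, 1Cl, 1I → 0 + 1 + 1 = +2
C3: 2C, 1H, 1N → 0 − 1 + 1 = 0
C4: 2C, 1O, 1Cl → 0 + 1 + 1 = +2
C5: 4C → 0 = 0
C6: 3C, 1F → 0 + 1 = +1
3 carbons (C2, C4, C6) meet the condition.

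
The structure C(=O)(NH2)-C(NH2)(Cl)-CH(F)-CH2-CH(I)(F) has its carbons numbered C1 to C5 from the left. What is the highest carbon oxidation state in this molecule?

Bonds to more-electronegative neighbours contribute +1 each, bonds to H or metals contribute −1 each, and C–C bonds contribute 0. Tallying each carbon:
C1: 1C, 2O, 1N → 0 + 2 + 1 = +3
C2: 2C, 1N, 1Cl → 0 + 1 + 1 = +2
C3: 2C, 1H, 1F → 0 − 1 + 1 = 0
C4: 2C, 2H → 0 − 2 = -2
C5: 1C, 1H, 1F, 1I → 0 − 1 + 1 + 1 = +1
The highest value is +3.

+3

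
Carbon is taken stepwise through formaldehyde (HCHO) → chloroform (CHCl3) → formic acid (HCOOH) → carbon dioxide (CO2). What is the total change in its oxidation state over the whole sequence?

+4

Carbon oxidation states along the series — formaldehyde: 0, chloroform: +2, formic acid: +2, carbon dioxide: +4.
Net change = +4 − (0) = +4.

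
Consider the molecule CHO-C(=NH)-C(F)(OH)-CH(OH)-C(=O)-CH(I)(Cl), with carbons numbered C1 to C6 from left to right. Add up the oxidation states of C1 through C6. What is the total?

Assign +1 per bond to O/N/halogen, −1 per bond to H or an electropositive element, and 0 per bond to carbon. Tallying each carbon:
C1: 1C, 1H, 2O → 0 − 1 + 2 = +1
C2: 2C, 2N → 0 + 2 = +2
C3: 2C, 1O, 1F → 0 + 1 + 1 = +2
C4: 2C, 1H, 1O → 0 − 1 + 1 = 0
C5: 2C, 2O → 0 + 2 = +2
C6: 1C, 1H, 1Cl, 1I → 0 − 1 + 1 + 1 = +1
Sum = +1 + 2 + 2 + 0 + 2 + 1 = +8.

+8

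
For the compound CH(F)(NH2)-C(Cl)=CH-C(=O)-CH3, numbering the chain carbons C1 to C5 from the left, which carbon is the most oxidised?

Each bond to a more electronegative atom (O, N, halogen) counts +1, each bond to a less electronegative atom (H, metal, B, Si) counts −1, and each C–C bond counts 0. Tallying each carbon:
C1: 1C, 1H, 1N, 1F → 0 − 1 + 1 + 1 = +1
C2: 3C, 1Cl → 0 + 1 = +1
C3: 3C, 1H → 0 − 1 = -1
C4: 2C, 2O → 0 + 2 = +2
C5: 1C, 3H → 0 − 3 = -3
The most oxidised carbon is C4 at +2.

C4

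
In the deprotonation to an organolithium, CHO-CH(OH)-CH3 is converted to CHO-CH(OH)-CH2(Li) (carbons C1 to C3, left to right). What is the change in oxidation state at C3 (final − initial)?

0

Before: C3 has 1 bond to C, 3 bonds to H → oxidation state -3.
After: C3 has 1 bond to C, 2 bonds to H, 1 bond to Li → oxidation state -3.
Δ = -3 − (-3) = 0, so no net redox change at C3.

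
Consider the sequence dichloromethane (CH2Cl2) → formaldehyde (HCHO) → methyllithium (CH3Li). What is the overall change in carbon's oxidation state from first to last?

Carbon oxidation states along the series — dichloromethane: 0, formaldehyde: 0, methyllithium: -4.
Net change = -4 − (0) = -4.

-4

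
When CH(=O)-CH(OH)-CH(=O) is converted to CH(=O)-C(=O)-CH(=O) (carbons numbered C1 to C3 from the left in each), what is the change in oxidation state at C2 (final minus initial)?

Before: C2 has 2 bonds to C, 1 bond to H, 1 bond to O → oxidation state 0.
After: C2 has 2 bonds to C, 2 bonds to O → oxidation state +2.
Δ = +2 − (0) = +2, so this is an oxidation at C2.

+2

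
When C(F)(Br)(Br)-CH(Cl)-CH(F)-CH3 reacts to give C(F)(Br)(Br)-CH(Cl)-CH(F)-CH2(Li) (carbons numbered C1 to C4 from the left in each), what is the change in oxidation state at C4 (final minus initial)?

Before: C4 has 1 bond to C, 3 bonds to H → oxidation state -3.
After: C4 has 1 bond to C, 2 bonds to H, 1 bond to Li → oxidation state -3.
Δ = -3 − (-3) = 0, so no net redox change at C4.

0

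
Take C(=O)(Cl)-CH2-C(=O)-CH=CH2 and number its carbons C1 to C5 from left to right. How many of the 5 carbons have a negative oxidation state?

Count +1 for every bond to an atom more electronegative than carbon and −1 for every bond to one less electronegative; C–C bonds are 0. Tallying each carbon:
C1: 1C, 2O, 1Cl → 0 + 2 + 1 = +3
C2: 2C, 2H → 0 − 2 = -2
C3: 2C, 2O → 0 + 2 = +2
C4: 3C, 1H → 0 − 1 = -1
C5: 2C, 2H → 0 − 2 = -2
3 carbons (C2, C4, C5) meet the condition.

3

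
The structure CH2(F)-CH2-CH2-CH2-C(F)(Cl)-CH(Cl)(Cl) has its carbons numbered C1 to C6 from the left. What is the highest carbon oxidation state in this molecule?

Each bond to a more electronegative atom (O, N, halogen) counts +1, each bond to a less electronegative atom (H, metal, B, Si) counts −1, and each C–C bond counts 0. Tallying each carbon:
C1: 1C, 2H, 1F → 0 − 2 + 1 = -1
C2: 2C, 2H → 0 − 2 = -2
C3: 2C, 2H → 0 − 2 = -2
C4: 2C, 2H → 0 − 2 = -2
C5: 2C, 1F, 1Cl → 0 + 1 + 1 = +2
C6: 1C, 1H, 2Cl → 0 − 1 + 2 = +1
The highest value is +2.

+2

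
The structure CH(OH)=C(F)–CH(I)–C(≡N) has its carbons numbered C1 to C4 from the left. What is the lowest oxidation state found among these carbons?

Tallying each carbon's bonds:
C1: 2C, 1H, 1O → 0 − 1 + 1 = 0
C2: 3C, 1F → 0 + 1 = +1
C3: 2C, 1H, 1I → 0 − 1 + 1 = 0
C4: 1C, 3N → 0 + 3 = +3
The lowest value is 0.

0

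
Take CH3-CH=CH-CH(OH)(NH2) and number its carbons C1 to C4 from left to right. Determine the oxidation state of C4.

C4 has one bond to C (0), one bond to O (+1), one bond to N (+1), one bond to H (-1).
Oxidation state = 0 + 1 + 1 − 1 = +1.

+1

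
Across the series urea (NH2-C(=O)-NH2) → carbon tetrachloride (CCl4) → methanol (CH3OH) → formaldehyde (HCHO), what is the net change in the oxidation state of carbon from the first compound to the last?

-4

Carbon oxidation states along the series — urea: +4, carbon tetrachloride: +4, methanol: -2, formaldehyde: 0.
Net change = 0 − (+4) = -4.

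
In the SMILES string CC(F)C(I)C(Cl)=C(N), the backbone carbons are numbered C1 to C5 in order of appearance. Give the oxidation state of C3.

C3 has one bond to C (0), one bond to C (0), one bond to H (-1), one bond to I (+1).
Oxidation state = 0 + 0 − 1 + 1 = 0.

0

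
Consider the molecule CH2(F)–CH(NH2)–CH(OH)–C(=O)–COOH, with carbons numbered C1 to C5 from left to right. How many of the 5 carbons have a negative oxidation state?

Tallying each carbon's bonds:
C1: 1C, 2H, 1F → 0 − 2 + 1 = -1
C2: 2C, 1H, 1N → 0 − 1 + 1 = 0
C3: 2C, 1H, 1O → 0 − 1 + 1 = 0
C4: 2C, 2O → 0 + 2 = +2
C5: 1C, 3O → 0 + 3 = +3
1 carbon (C1) meets the condition.

1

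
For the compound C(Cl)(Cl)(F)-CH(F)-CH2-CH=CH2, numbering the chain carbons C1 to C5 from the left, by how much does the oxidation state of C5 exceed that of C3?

C5: 2C, 2H → 0 − 2 = -2
C3: 2C, 2H → 0 − 2 = -2
Difference: -2 − (-2) = 0.

0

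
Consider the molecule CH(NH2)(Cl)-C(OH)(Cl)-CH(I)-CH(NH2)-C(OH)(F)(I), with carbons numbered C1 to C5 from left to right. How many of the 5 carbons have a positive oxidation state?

3

Bonds to more-electronegative neighbours contribute +1 each, bonds to H or metals contribute −1 each, and C–C bonds contribute 0. Tallying each carbon:
C1: 1C, 1H, 1N, 1Cl → 0 − 1 + 1 + 1 = +1
C2: 2C, 1O, 1Cl → 0 + 1 + 1 = +2
C3: 2C, 1H, 1I → 0 − 1 + 1 = 0
C4: 2C, 1H, 1N → 0 − 1 + 1 = 0
C5: 1C, 1O, 1F, 1I → 0 + 1 + 1 + 1 = +3
3 carbons (C1, C2, C5) meet the condition.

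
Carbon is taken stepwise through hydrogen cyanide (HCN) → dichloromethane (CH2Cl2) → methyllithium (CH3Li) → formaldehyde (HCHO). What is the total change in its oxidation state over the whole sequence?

Carbon oxidation states along the series — hydrogen cyanide: +2, dichloromethane: 0, methyllithium: -4, formaldehyde: 0.
Net change = 0 − (+2) = -2.

-2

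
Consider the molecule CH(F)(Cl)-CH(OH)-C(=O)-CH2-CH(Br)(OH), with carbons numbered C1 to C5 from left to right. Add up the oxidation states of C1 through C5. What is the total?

Tallying each carbon's bonds:
C1: 1C, 1H, 1F, 1Cl → 0 − 1 + 1 + 1 = +1
C2: 2C, 1H, 1O → 0 − 1 + 1 = 0
C3: 2C, 2O → 0 + 2 = +2
C4: 2C, 2H → 0 − 2 = -2
C5: 1C, 1H, 1O, 1Br → 0 − 1 + 1 + 1 = +1
Sum = +1 + 0 + 2 − 2 + 1 = +2.

+2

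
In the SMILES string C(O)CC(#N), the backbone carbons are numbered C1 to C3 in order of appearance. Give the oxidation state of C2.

C2 has one bond to C (0), one bond to C (0), one bond to H (-1), one bond to H (-1).
Oxidation state = 0 + 0 − 1 − 1 = -2.

-2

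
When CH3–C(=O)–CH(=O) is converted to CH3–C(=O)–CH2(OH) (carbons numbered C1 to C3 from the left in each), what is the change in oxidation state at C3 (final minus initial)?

-2

Before: C3 has 1 bond to C, 1 bond to H, 2 bonds to O → oxidation state +1.
After: C3 has 1 bond to C, 2 bonds to H, 1 bond to O → oxidation state -1.
Δ = -1 − (+1) = -2, so this is a reduction at C3.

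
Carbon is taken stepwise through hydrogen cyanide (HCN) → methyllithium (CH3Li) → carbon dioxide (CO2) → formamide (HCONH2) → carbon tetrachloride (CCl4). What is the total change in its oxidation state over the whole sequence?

Carbon oxidation states along the series — hydrogen cyanide: +2, methyllithium: -4, carbon dioxide: +4, formamide: +2, carbon tetrachloride: +4.
Net change = +4 − (+2) = +2.

+2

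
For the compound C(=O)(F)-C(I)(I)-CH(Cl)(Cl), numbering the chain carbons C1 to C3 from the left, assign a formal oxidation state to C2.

+2

Count +1 for every bond to an atom more electronegative than carbon and −1 for every bond to one less electronegative; C–C bonds are 0.
C2 has one bond to C (0), one bond to C (0), one bond to I (+1), one bond to I (+1).
Oxidation state = 0 + 0 + 1 + 1 = +2.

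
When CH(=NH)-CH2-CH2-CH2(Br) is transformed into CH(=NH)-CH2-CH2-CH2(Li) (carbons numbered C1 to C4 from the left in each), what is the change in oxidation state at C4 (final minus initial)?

-2

Before: C4 has 1 bond to C, 2 bonds to H, 1 bond to Br → oxidation state -1.
After: C4 has 1 bond to C, 2 bonds to H, 1 bond to Li → oxidation state -3.
Δ = -3 − (-1) = -2, so this is a reduction at C4.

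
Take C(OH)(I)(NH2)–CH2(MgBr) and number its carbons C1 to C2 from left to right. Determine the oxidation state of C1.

C1 has one bond to C (0), one bond to O (+1), one bond to I (+1), one bond to N (+1).
Oxidation state = 0 + 1 + 1 + 1 = +3.

+3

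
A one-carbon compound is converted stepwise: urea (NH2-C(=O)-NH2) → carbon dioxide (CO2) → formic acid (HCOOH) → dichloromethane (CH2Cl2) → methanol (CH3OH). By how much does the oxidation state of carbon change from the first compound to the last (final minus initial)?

-6

Carbon oxidation states along the series — urea: +4, carbon dioxide: +4, formic acid: +2, dichloromethane: 0, methanol: -2.
Net change = -2 − (+4) = -6.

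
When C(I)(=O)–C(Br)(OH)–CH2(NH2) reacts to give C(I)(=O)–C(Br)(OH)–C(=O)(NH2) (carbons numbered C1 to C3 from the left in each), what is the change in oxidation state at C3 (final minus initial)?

+4

Before: C3 has 1 bond to C, 2 bonds to H, 1 bond to N → oxidation state -1.
After: C3 has 1 bond to C, 2 bonds to O, 1 bond to N → oxidation state +3.
Δ = +3 − (-1) = +4, so this is an oxidation at C3.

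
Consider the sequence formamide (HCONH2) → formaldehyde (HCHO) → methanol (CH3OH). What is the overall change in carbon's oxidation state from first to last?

-4

Carbon oxidation states along the series — formamide: +2, formaldehyde: 0, methanol: -2.
Net change = -2 − (+2) = -4.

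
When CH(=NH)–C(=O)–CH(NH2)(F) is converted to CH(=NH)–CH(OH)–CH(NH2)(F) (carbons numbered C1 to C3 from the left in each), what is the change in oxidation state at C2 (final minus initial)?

-2

Before: C2 has 2 bonds to C, 2 bonds to O → oxidation state +2.
After: C2 has 2 bonds to C, 1 bond to H, 1 bond to O → oxidation state 0.
Δ = 0 − (+2) = -2, so this is a reduction at C2.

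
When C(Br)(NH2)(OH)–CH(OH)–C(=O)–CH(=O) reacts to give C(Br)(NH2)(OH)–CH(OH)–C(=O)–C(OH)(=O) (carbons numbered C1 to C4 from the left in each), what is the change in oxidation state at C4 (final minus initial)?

+2

Before: C4 has 1 bond to C, 1 bond to H, 2 bonds to O → oxidation state +1.
After: C4 has 1 bond to C, 3 bonds to O → oxidation state +3.
Δ = +3 − (+1) = +2, so this is an oxidation at C4.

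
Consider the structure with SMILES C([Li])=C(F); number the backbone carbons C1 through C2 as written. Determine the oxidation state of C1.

-2

C1 has a double bond to C (2×0 = 0), one bond to Li (-1), one bond to H (-1).
Oxidation state = 0 − 1 − 1 = -2.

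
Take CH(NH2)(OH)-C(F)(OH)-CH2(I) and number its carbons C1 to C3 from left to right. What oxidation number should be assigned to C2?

C2 has one bond to C (0), one bond to C (0), one bond to F (+1), one bond to O (+1).
Oxidation state = 0 + 0 + 1 + 1 = +2.

+2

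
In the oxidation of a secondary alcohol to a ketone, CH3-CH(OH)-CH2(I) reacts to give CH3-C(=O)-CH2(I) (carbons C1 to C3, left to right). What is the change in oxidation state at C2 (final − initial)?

+2

Before: C2 has 2 bonds to C, 1 bond to H, 1 bond to O → oxidation state 0.
After: C2 has 2 bonds to C, 2 bonds to O → oxidation state +2.
Δ = +2 − (0) = +2, so this is an oxidation at C2.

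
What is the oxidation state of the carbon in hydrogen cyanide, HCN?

+2

The carbon has one bond to H (-1), a triple bond to N (3×+1 = +3).
Oxidation state = -1 + 3 = +2.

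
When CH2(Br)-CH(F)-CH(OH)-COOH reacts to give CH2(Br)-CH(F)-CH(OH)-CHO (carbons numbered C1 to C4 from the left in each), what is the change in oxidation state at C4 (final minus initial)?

-2

Before: C4 has 1 bond to C, 3 bonds to O → oxidation state +3.
After: C4 has 1 bond to C, 1 bond to H, 2 bonds to O → oxidation state +1.
Δ = +1 − (+3) = -2, so this is a reduction at C4.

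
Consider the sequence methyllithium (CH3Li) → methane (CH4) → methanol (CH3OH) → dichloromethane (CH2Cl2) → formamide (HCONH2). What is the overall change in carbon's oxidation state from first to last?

Carbon oxidation states along the series — methyllithium: -4, methane: -4, methanol: -2, dichloromethane: 0, formamide: +2.
Net change = +2 − (-4) = +6.

+6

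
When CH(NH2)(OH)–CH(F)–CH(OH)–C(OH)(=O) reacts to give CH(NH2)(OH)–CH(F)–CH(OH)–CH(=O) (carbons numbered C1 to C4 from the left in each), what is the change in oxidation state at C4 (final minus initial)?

-2

Before: C4 has 1 bond to C, 3 bonds to O → oxidation state +3.
After: C4 has 1 bond to C, 1 bond to H, 2 bonds to O → oxidation state +1.
Δ = +1 − (+3) = -2, so this is a reduction at C4.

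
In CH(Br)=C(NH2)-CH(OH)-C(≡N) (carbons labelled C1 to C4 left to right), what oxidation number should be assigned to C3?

C3 has one bond to C (0), one bond to C (0), one bond to O (+1), one bond to H (-1).
Oxidation state = 0 + 0 + 1 − 1 = 0.

0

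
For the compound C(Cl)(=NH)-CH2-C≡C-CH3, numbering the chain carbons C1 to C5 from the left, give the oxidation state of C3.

Bonds to more-electronegative neighbours contribute +1 each, bonds to H or metals contribute −1 each, and C–C bonds contribute 0.
C3 has one bond to C (0), a triple bond to C (3×0 = 0).
Oxidation state = 0 + 0 = 0.

0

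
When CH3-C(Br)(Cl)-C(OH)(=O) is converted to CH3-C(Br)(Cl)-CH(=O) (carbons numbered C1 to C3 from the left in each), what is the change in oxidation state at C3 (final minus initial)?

-2

Before: C3 has 1 bond to C, 3 bonds to O → oxidation state +3.
After: C3 has 1 bond to C, 1 bond to H, 2 bonds to O → oxidation state +1.
Δ = +1 − (+3) = -2, so this is a reduction at C3.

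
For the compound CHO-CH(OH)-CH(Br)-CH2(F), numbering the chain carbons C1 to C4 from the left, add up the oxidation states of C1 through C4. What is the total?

Tallying each carbon's bonds:
C1: 1C, 1H, 2O → 0 − 1 + 2 = +1
C2: 2C, 1H, 1O → 0 − 1 + 1 = 0
C3: 2C, 1H, 1Br → 0 − 1 + 1 = 0
C4: 1C, 2H, 1F → 0 − 2 + 1 = -1
Sum = +1 + 0 + 0 − 1 = 0.

0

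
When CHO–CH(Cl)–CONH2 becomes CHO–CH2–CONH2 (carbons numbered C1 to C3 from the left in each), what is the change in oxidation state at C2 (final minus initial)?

Before: C2 has 2 bonds to C, 1 bond to H, 1 bond to Cl → oxidation state 0.
After: C2 has 2 bonds to C, 2 bonds to H → oxidation state -2.
Δ = -2 − (0) = -2, so this is a reduction at C2.

-2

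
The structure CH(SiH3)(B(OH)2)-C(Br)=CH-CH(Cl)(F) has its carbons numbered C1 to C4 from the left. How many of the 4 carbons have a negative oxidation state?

2

Tallying each carbon's bonds:
C1: 1C, 1H, 1B, 1Si → 0 − 1 − 1 − 1 = -3
C2: 3C, 1Br → 0 + 1 = +1
C3: 3C, 1H → 0 − 1 = -1
C4: 1C, 1H, 1F, 1Cl → 0 − 1 + 1 + 1 = +1
2 carbons (C1, C3) meet the condition.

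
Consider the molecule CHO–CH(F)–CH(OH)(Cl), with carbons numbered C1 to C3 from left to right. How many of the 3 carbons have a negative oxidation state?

0

Tallying each carbon's bonds:
C1: 1C, 1H, 2O → 0 − 1 + 2 = +1
C2: 2C, 1H, 1F → 0 − 1 + 1 = 0
C3: 1C, 1H, 1O, 1Cl → 0 − 1 + 1 + 1 = +1
0 carbons meet the condition.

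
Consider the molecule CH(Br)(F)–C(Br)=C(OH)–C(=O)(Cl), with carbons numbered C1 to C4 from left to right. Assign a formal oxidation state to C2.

C2 has one bond to C (0), a double bond to C (2×0 = 0), one bond to Br (+1).
Oxidation state = 0 + 0 + 1 = +1.

+1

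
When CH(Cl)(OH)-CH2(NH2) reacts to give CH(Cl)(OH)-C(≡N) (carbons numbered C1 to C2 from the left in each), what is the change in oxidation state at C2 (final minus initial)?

Before: C2 has 1 bond to C, 2 bonds to H, 1 bond to N → oxidation state -1.
After: C2 has 1 bond to C, 3 bonds to N → oxidation state +3.
Δ = +3 − (-1) = +4, so this is an oxidation at C2.

+4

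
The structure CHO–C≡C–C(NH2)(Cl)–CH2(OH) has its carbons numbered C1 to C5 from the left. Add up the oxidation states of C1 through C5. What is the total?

+2

Tallying each carbon's bonds:
C1: 1C, 1H, 2O → 0 − 1 + 2 = +1
C2: 4C → 0 = 0
C3: 4C → 0 = 0
C4: 2C, 1N, 1Cl → 0 + 1 + 1 = +2
C5: 1C, 2H, 1O → 0 − 2 + 1 = -1
Sum = +1 + 0 + 0 + 2 − 1 = +2.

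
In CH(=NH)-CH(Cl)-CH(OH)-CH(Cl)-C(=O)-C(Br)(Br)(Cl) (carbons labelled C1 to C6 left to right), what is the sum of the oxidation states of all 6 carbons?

Tallying each carbon's bonds:
C1: 1C, 1H, 2N → 0 − 1 + 2 = +1
C2: 2C, 1H, 1Cl → 0 − 1 + 1 = 0
C3: 2C, 1H, 1O → 0 − 1 + 1 = 0
C4: 2C, 1H, 1Cl → 0 − 1 + 1 = 0
C5: 2C, 2O → 0 + 2 = +2
C6: 1C, 1Cl, 2Br → 0 + 1 + 2 = +3
Sum = +1 + 0 + 0 + 0 + 2 + 3 = +6.

+6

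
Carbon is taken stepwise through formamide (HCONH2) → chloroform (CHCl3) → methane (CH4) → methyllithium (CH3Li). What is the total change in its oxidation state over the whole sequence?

Carbon oxidation states along the series — formamide: +2, chloroform: +2, methane: -4, methyllithium: -4.
Net change = -4 − (+2) = -6.

-6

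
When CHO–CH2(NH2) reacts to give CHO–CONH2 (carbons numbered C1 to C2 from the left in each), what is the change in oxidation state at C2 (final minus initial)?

+4

Before: C2 has 1 bond to C, 2 bonds to H, 1 bond to N → oxidation state -1.
After: C2 has 1 bond to C, 2 bonds to O, 1 bond to N → oxidation state +3.
Δ = +3 − (-1) = +4, so this is an oxidation at C2.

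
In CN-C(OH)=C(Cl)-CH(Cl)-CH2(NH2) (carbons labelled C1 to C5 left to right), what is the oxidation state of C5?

-1

C5 has one bond to C (0), one bond to H (-1), one bond to N (+1), one bond to H (-1).
Oxidation state = 0 − 1 + 1 − 1 = -1.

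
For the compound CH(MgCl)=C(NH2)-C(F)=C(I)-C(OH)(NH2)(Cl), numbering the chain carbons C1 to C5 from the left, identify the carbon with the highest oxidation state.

C5

Assign +1 per bond to O/N/halogen, −1 per bond to H or an electropositive element, and 0 per bond to carbon. Tallying each carbon:
C1: 2C, 1H, 1Mg → 0 − 1 − 1 = -2
C2: 3C, 1N → 0 + 1 = +1
C3: 3C, 1F → 0 + 1 = +1
C4: 3C, 1I → 0 + 1 = +1
C5: 1C, 1O, 1N, 1Cl → 0 + 1 + 1 + 1 = +3
The most oxidised carbon is C5 at +3.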